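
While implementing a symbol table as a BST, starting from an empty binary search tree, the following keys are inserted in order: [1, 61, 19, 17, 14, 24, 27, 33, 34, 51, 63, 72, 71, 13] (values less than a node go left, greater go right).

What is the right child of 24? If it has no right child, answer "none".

27

Resulting structure (node: left, right):
  1: L=–, R=61
  61: L=19, R=63
  19: L=17, R=24
  17: L=14, R=–
  14: L=13, R=–
  24: L=–, R=27
  27: L=–, R=33
  33: L=–, R=34
  34: L=–, R=51
  51: L=–, R=–
  63: L=–, R=72
  72: L=71, R=–
  71: L=–, R=–
  13: L=–, R=–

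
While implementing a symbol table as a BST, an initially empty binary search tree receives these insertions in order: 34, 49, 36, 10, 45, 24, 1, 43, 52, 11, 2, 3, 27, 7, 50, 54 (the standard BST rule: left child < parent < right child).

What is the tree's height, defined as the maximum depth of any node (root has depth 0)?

5

Insert 34: tree is empty, so 34 becomes the root.
Insert 49: 49 > 34 → go right. Place as right child of 34.
Insert 36: 36 > 34 → go right; 36 < 49 → go left. Place as left child of 49.
Insert 10: 10 < 34 → go left. Place as left child of 34.
Insert 45: 45 > 34 → go right; 45 < 49 → go left; 45 > 36 → go right. Place as right child of 36.
Insert 24: 24 < 34 → go left; 24 > 10 → go right. Place as right child of 10.
Insert 1: 1 < 34 → go left; 1 < 10 → go left. Place as left child of 10.
Insert 43: 43 > 34 → go right; 43 < 49 → go left; 43 > 36 → go right; 43 < 45 → go left. Place as left child of 45.
Insert 52: 52 > 34 → go right; 52 > 49 → go right. Place as right child of 49.
Insert 11: 11 < 34 → go left; 11 > 10 → go right; 11 < 24 → go left. Place as left child of 24.
Insert 2: 2 < 34 → go left; 2 < 10 → go left; 2 > 1 → go right. Place as right child of 1.
Insert 3: 3 < 34 → go left; 3 < 10 → go left; 3 > 1 → go right; 3 > 2 → go right. Place as right child of 2.
Insert 27: 27 < 34 → go left; 27 > 10 → go right; 27 > 24 → go right. Place as right child of 24.
Insert 7: 7 < 34 → go left; 7 < 10 → go left; 7 > 1 → go right; 7 > 2 → go right; 7 > 3 → go right. Place as right child of 3.
Insert 50: 50 > 34 → go right; 50 > 49 → go right; 50 < 52 → go left. Place as left child of 52.
Insert 54: 54 > 34 → go right; 54 > 49 → go right; 54 > 52 → go right. Place as right child of 52.

The deepest node is 7 at depth 5.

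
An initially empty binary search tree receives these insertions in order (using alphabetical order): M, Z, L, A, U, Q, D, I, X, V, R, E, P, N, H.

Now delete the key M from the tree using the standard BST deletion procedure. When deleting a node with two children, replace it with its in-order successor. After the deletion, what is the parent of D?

M: root
Z: right child of M (depth 1)
L: left child of M (depth 1)
A: left child of L (depth 2)
U: left child of Z (depth 2)
Q: left child of U (depth 3)
D: right child of A (depth 3)
I: right child of D (depth 4)
X: right child of U (depth 3)
V: left child of X (depth 4)
R: right child of Q (depth 4)
E: left child of I (depth 5)
P: left child of Q (depth 4)
N: left child of P (depth 5)
H: right child of E (depth 6)

Delete M (two children — replace with in-order successor).
After deletion, D's parent is A.

A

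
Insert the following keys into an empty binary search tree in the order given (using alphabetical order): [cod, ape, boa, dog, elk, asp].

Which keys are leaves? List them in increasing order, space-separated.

Insert cod: tree is empty, so cod becomes the root.
Insert ape: ape < cod → go left. Place as left child of cod.
Insert boa: boa < cod → go left; boa > ape → go right. Place as right child of ape.
Insert dog: dog > cod → go right. Place as right child of cod.
Insert elk: elk > cod → go right; elk > dog → go right. Place as right child of dog.
Insert asp: asp < cod → go left; asp > ape → go right; asp < boa → go left. Place as left child of boa.

asp elk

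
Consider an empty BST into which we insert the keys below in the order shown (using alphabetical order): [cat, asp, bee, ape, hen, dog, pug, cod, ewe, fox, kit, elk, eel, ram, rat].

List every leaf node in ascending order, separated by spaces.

Insert cat: tree is empty, so cat becomes the root.
Insert asp: asp < cat → go left. Place as left child of cat.
Insert bee: bee < cat → go left; bee > asp → go right. Place as right child of asp.
Insert ape: ape < cat → go left; ape < asp → go left. Place as left child of asp.
Insert hen: hen > cat → go right. Place as right child of cat.
Insert dog: dog > cat → go right; dog < hen → go left. Place as left child of hen.
Insert pug: pug > cat → go right; pug > hen → go right. Place as right child of hen.
Insert cod: cod > cat → go right; cod < hen → go left; cod < dog → go left. Place as left child of dog.
Insert ewe: ewe > cat → go right; ewe < hen → go left; ewe > dog → go right. Place as right child of dog.
Insert fox: fox > cat → go right; fox < hen → go left; fox > dog → go right; fox > ewe → go right. Place as right child of ewe.
Insert kit: kit > cat → go right; kit > hen → go right; kit < pug → go left. Place as left child of pug.
Insert elk: elk > cat → go right; elk < hen → go left; elk > dog → go right; elk < ewe → go left. Place as left child of ewe.
Insert eel: eel > cat → go right; eel < hen → go left; eel > dog → go right; eel < ewe → go left; eel < elk → go left. Place as left child of elk.
Insert ram: ram > cat → go right; ram > hen → go right; ram > pug → go right. Place as right child of pug.
Insert rat: rat > cat → go right; rat > hen → go right; rat > pug → go right; rat > ram → go right. Place as right child of ram.

ape bee cod eel fox kit rat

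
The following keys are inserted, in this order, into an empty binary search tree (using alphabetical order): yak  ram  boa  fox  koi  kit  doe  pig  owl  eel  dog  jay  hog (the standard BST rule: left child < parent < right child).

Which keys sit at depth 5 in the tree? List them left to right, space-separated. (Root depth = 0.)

eel kit pig

Insert yak: tree is empty, so yak becomes the root.
Insert ram: ram < yak → go left. Place as left child of yak.
Insert boa: boa < yak → go left; boa < ram → go left. Place as left child of ram.
Insert fox: fox < yak → go left; fox < ram → go left; fox > boa → go right. Place as right child of boa.
Insert koi: koi < yak → go left; koi < ram → go left; koi > boa → go right; koi > fox → go right. Place as right child of fox.
Insert kit: kit < yak → go left; kit < ram → go left; kit > boa → go right; kit > fox → go right; kit < koi → go left. Place as left child of koi.
Insert doe: doe < yak → go left; doe < ram → go left; doe > boa → go right; doe < fox → go left. Place as left child of fox.
Insert pig: pig < yak → go left; pig < ram → go left; pig > boa → go right; pig > fox → go right; pig > koi → go right. Place as right child of koi.
Insert owl: owl < yak → go left; owl < ram → go left; owl > boa → go right; owl > fox → go right; owl > koi → go right; owl < pig → go left. Place as left child of pig.
Insert eel: eel < yak → go left; eel < ram → go left; eel > boa → go right; eel < fox → go left; eel > doe → go right. Place as right child of doe.
Insert dog: dog < yak → go left; dog < ram → go left; dog > boa → go right; dog < fox → go left; dog > doe → go right; dog < eel → go left. Place as left child of eel.
Insert jay: jay < yak → go left; jay < ram → go left; jay > boa → go right; jay > fox → go right; jay < koi → go left; jay < kit → go left. Place as left child of kit.
Insert hog: hog < yak → go left; hog < ram → go left; hog > boa → go right; hog > fox → go right; hog < koi → go left; hog < kit → go left; hog < jay → go left. Place as left child of jay.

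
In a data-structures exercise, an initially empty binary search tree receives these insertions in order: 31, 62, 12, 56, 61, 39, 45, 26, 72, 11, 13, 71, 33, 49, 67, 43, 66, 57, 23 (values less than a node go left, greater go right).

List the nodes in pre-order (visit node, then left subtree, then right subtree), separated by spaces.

Insert 31: tree is empty, so 31 becomes the root.
Insert 62: 62 > 31 → go right. Place as right child of 31.
Insert 12: 12 < 31 → go left. Place as left child of 31.
Insert 56: 56 > 31 → go right; 56 < 62 → go left. Place as left child of 62.
Insert 61: 61 > 31 → go right; 61 < 62 → go left; 61 > 56 → go right. Place as right child of 56.
Insert 39: 39 > 31 → go right; 39 < 62 → go left; 39 < 56 → go left. Place as left child of 56.
Insert 45: 45 > 31 → go right; 45 < 62 → go left; 45 < 56 → go left; 45 > 39 → go right. Place as right child of 39.
Insert 26: 26 < 31 → go left; 26 > 12 → go right. Place as right child of 12.
Insert 72: 72 > 31 → go right; 72 > 62 → go right. Place as right child of 62.
Insert 11: 11 < 31 → go left; 11 < 12 → go left. Place as left child of 12.
Insert 13: 13 < 31 → go left; 13 > 12 → go right; 13 < 26 → go left. Place as left child of 26.
Insert 71: 71 > 31 → go right; 71 > 62 → go right; 71 < 72 → go left. Place as left child of 72.
Insert 33: 33 > 31 → go right; 33 < 62 → go left; 33 < 56 → go left; 33 < 39 → go left. Place as left child of 39.
Insert 49: 49 > 31 → go right; 49 < 62 → go left; 49 < 56 → go left; 49 > 39 → go right; 49 > 45 → go right. Place as right child of 45.
Insert 67: 67 > 31 → go right; 67 > 62 → go right; 67 < 72 → go left; 67 < 71 → go left. Place as left child of 71.
Insert 43: 43 > 31 → go right; 43 < 62 → go left; 43 < 56 → go left; 43 > 39 → go right; 43 < 45 → go left. Place as left child of 45.
Insert 66: 66 > 31 → go right; 66 > 62 → go right; 66 < 72 → go left; 66 < 71 → go left; 66 < 67 → go left. Place as left child of 67.
Insert 57: 57 > 31 → go right; 57 < 62 → go left; 57 > 56 → go right; 57 < 61 → go left. Place as left child of 61.
Insert 23: 23 < 31 → go left; 23 > 12 → go right; 23 < 26 → go left; 23 > 13 → go right. Place as right child of 13.

31 12 11 26 13 23 62 56 39 33 45 43 49 61 57 72 71 67 66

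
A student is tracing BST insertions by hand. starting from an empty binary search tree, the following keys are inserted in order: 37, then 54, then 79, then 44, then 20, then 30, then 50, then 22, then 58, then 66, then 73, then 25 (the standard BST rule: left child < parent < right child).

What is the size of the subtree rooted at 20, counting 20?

4

Insert 37: tree is empty, so 37 becomes the root.
Insert 54: 54 > 37 → go right. Place as right child of 37.
Insert 79: 79 > 37 → go right; 79 > 54 → go right. Place as right child of 54.
Insert 44: 44 > 37 → go right; 44 < 54 → go left. Place as left child of 54.
Insert 20: 20 < 37 → go left. Place as left child of 37.
Insert 30: 30 < 37 → go left; 30 > 20 → go right. Place as right child of 20.
Insert 50: 50 > 37 → go right; 50 < 54 → go left; 50 > 44 → go right. Place as right child of 44.
Insert 22: 22 < 37 → go left; 22 > 20 → go right; 22 < 30 → go left. Place as left child of 30.
Insert 58: 58 > 37 → go right; 58 > 54 → go right; 58 < 79 → go left. Place as left child of 79.
Insert 66: 66 > 37 → go right; 66 > 54 → go right; 66 < 79 → go left; 66 > 58 → go right. Place as right child of 58.
Insert 73: 73 > 37 → go right; 73 > 54 → go right; 73 < 79 → go left; 73 > 58 → go right; 73 > 66 → go right. Place as right child of 66.
Insert 25: 25 < 37 → go left; 25 > 20 → go right; 25 < 30 → go left; 25 > 22 → go right. Place as right child of 22.

Subtree rooted at 20 contains: 20, 30, 22, 25 — 4 nodes.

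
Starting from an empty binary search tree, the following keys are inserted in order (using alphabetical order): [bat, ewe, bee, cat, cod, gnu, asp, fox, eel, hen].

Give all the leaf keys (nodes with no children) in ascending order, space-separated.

bat: root
ewe: right child of bat (depth 1)
bee: left child of ewe (depth 2)
cat: right child of bee (depth 3)
cod: right child of cat (depth 4)
gnu: right child of ewe (depth 2)
asp: left child of bat (depth 1)
fox: left child of gnu (depth 3)
eel: right child of cod (depth 5)
hen: right child of gnu (depth 3)

asp eel fox hen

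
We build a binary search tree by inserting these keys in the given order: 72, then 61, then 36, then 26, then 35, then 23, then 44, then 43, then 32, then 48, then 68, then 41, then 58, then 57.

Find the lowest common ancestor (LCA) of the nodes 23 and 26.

Insert 72: tree is empty, so 72 becomes the root.
Insert 61: 61 < 72 → go left. Place as left child of 72.
Insert 36: 36 < 72 → go left; 36 < 61 → go left. Place as left child of 61.
Insert 26: 26 < 72 → go left; 26 < 61 → go left; 26 < 36 → go left. Place as left child of 36.
Insert 35: 35 < 72 → go left; 35 < 61 → go left; 35 < 36 → go left; 35 > 26 → go right. Place as right child of 26.
Insert 23: 23 < 72 → go left; 23 < 61 → go left; 23 < 36 → go left; 23 < 26 → go left. Place as left child of 26.
Insert 44: 44 < 72 → go left; 44 < 61 → go left; 44 > 36 → go right. Place as right child of 36.
Insert 43: 43 < 72 → go left; 43 < 61 → go left; 43 > 36 → go right; 43 < 44 → go left. Place as left child of 44.
Insert 32: 32 < 72 → go left; 32 < 61 → go left; 32 < 36 → go left; 32 > 26 → go right; 32 < 35 → go left. Place as left child of 35.
Insert 48: 48 < 72 → go left; 48 < 61 → go left; 48 > 36 → go right; 48 > 44 → go right. Place as right child of 44.
Insert 68: 68 < 72 → go left; 68 > 61 → go right. Place as right child of 61.
Insert 41: 41 < 72 → go left; 41 < 61 → go left; 41 > 36 → go right; 41 < 44 → go left; 41 < 43 → go left. Place as left child of 43.
Insert 58: 58 < 72 → go left; 58 < 61 → go left; 58 > 36 → go right; 58 > 44 → go right; 58 > 48 → go right. Place as right child of 48.
Insert 57: 57 < 72 → go left; 57 < 61 → go left; 57 > 36 → go right; 57 > 44 → go right; 57 > 48 → go right; 57 < 58 → go left. Place as left child of 58.

Path to 23: 72 → 61 → 36 → 26 → 23
Path to 26: 72 → 61 → 36 → 26
26 lies on both paths and is an ancestor of the other node.

26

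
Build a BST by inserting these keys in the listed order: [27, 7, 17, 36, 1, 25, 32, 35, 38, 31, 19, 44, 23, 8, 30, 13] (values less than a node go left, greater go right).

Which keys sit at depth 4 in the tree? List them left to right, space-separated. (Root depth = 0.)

13 19 30

27: root
7: left child of 27 (depth 1)
17: right child of 7 (depth 2)
36: right child of 27 (depth 1)
1: left child of 7 (depth 2)
25: right child of 17 (depth 3)
32: left child of 36 (depth 2)
35: right child of 32 (depth 3)
38: right child of 36 (depth 2)
31: left child of 32 (depth 3)
19: left child of 25 (depth 4)
44: right child of 38 (depth 3)
23: right child of 19 (depth 5)
8: left child of 17 (depth 3)
30: left child of 31 (depth 4)
13: right child of 8 (depth 4)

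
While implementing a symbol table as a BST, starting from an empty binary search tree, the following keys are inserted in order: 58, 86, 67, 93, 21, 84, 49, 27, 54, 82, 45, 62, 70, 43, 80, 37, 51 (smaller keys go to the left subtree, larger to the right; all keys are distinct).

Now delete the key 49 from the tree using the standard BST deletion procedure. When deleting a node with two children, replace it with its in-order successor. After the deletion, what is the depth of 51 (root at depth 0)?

2

58: root
86: right child of 58 (depth 1)
67: left child of 86 (depth 2)
93: right child of 86 (depth 2)
21: left child of 58 (depth 1)
84: right child of 67 (depth 3)
49: right child of 21 (depth 2)
27: left child of 49 (depth 3)
54: right child of 49 (depth 3)
82: left child of 84 (depth 4)
45: right child of 27 (depth 4)
62: left child of 67 (depth 3)
70: left child of 82 (depth 5)
43: left child of 45 (depth 5)
80: right child of 70 (depth 6)
37: left child of 43 (depth 6)
51: left child of 54 (depth 4)

Delete 49 (two children — replace with in-order successor).
After deletion, path to 51: 58 → 21 → 51.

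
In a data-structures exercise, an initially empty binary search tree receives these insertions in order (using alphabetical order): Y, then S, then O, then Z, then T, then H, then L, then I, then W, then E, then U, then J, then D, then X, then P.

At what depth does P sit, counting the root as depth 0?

Y: root
S: left child of Y (depth 1)
O: left child of S (depth 2)
Z: right child of Y (depth 1)
T: right child of S (depth 2)
H: left child of O (depth 3)
L: right child of H (depth 4)
I: left child of L (depth 5)
W: right child of T (depth 3)
E: left child of H (depth 4)
U: left child of W (depth 4)
J: right child of I (depth 6)
D: left child of E (depth 5)
X: right child of W (depth 4)
P: right child of O (depth 3)

Path to P: Y → S → O → P, which is 3 edges.

3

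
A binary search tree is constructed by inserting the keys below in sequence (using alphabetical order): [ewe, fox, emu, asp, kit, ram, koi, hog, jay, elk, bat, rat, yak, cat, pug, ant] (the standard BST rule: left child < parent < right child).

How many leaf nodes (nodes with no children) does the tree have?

Resulting structure (node: left, right):
  ewe: L=emu, R=fox
  fox: L=–, R=kit
  emu: L=asp, R=–
  asp: L=ant, R=elk
  kit: L=hog, R=ram
  ram: L=koi, R=rat
  koi: L=–, R=pug
  hog: L=–, R=jay
  jay: L=–, R=–
  elk: L=bat, R=–
  bat: L=–, R=cat
  rat: L=–, R=yak
  yak: L=–, R=–
  cat: L=–, R=–
  pug: L=–, R=–
  ant: L=–, R=–

Leaves: ant, cat, jay, pug, yak — 5 in total.

5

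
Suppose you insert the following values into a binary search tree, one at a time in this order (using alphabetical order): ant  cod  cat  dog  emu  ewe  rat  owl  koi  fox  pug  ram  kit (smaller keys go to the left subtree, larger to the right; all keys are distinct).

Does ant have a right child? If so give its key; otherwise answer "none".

Insert ant: tree is empty, so ant becomes the root.
Insert cod: cod > ant → go right. Place as right child of ant.
Insert cat: cat > ant → go right; cat < cod → go left. Place as left child of cod.
Insert dog: dog > ant → go right; dog > cod → go right. Place as right child of cod.
Insert emu: emu > ant → go right; emu > cod → go right; emu > dog → go right. Place as right child of dog.
Insert ewe: ewe > ant → go right; ewe > cod → go right; ewe > dog → go right; ewe > emu → go right. Place as right child of emu.
Insert rat: rat > ant → go right; rat > cod → go right; rat > dog → go right; rat > emu → go right; rat > ewe → go right. Place as right child of ewe.
Insert owl: owl > ant → go right; owl > cod → go right; owl > dog → go right; owl > emu → go right; owl > ewe → go right; owl < rat → go left. Place as left child of rat.
Insert koi: koi > ant → go right; koi > cod → go right; koi > dog → go right; koi > emu → go right; koi > ewe → go right; koi < rat → go left; koi < owl → go left. Place as left child of owl.
Insert fox: fox > ant → go right; fox > cod → go right; fox > dog → go right; fox > emu → go right; fox > ewe → go right; fox < rat → go left; fox < owl → go left; fox < koi → go left. Place as left child of koi.
Insert pug: pug > ant → go right; pug > cod → go right; pug > dog → go right; pug > emu → go right; pug > ewe → go right; pug < rat → go left; pug > owl → go right. Place as right child of owl.
Insert ram: ram > ant → go right; ram > cod → go right; ram > dog → go right; ram > emu → go right; ram > ewe → go right; ram < rat → go left; ram > owl → go right; ram > pug → go right. Place as right child of pug.
Insert kit: kit > ant → go right; kit > cod → go right; kit > dog → go right; kit > emu → go right; kit > ewe → go right; kit < rat → go left; kit < owl → go left; kit < koi → go left; kit > fox → go right. Place as right child of fox.

cod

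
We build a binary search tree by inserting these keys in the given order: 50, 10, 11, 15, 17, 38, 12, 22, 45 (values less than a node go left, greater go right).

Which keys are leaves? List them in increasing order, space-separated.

12 22 45

50: root
10: left child of 50 (depth 1)
11: right child of 10 (depth 2)
15: right child of 11 (depth 3)
17: right child of 15 (depth 4)
38: right child of 17 (depth 5)
12: left child of 15 (depth 4)
22: left child of 38 (depth 6)
45: right child of 38 (depth 6)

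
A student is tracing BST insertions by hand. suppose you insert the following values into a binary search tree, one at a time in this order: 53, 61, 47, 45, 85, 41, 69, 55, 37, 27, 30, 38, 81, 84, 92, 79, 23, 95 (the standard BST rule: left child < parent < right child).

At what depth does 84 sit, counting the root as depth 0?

Resulting structure (node: left, right):
  53: L=47, R=61
  61: L=55, R=85
  47: L=45, R=–
  45: L=41, R=–
  85: L=69, R=92
  41: L=37, R=–
  69: L=–, R=81
  55: L=–, R=–
  37: L=27, R=38
  27: L=23, R=30
  30: L=–, R=–
  38: L=–, R=–
  81: L=79, R=84
  84: L=–, R=–
  92: L=–, R=95
  79: L=–, R=–
  23: L=–, R=–
  95: L=–, R=–

Path to 84: 53 → 61 → 85 → 69 → 81 → 84, which is 5 edges.

5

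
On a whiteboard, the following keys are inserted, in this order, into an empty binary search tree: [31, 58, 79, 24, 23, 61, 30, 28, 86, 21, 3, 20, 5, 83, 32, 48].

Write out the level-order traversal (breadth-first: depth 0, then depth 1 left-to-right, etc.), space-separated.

31: root
58: right child of 31 (depth 1)
79: right child of 58 (depth 2)
24: left child of 31 (depth 1)
23: left child of 24 (depth 2)
61: left child of 79 (depth 3)
30: right child of 24 (depth 2)
28: left child of 30 (depth 3)
86: right child of 79 (depth 3)
21: left child of 23 (depth 3)
3: left child of 21 (depth 4)
20: right child of 3 (depth 5)
5: left child of 20 (depth 6)
83: left child of 86 (depth 4)
32: left child of 58 (depth 2)
48: right child of 32 (depth 3)

31 24 58 23 30 32 79 21 28 48 61 86 3 83 20 5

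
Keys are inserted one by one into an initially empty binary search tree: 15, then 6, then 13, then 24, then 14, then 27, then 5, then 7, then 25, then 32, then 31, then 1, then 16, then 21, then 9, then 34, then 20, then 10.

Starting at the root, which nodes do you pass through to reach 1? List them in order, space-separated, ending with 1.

15 6 5 1

Insert 15: tree is empty, so 15 becomes the root.
Insert 6: 6 < 15 → go left. Place as left child of 15.
Insert 13: 13 < 15 → go left; 13 > 6 → go right. Place as right child of 6.
Insert 24: 24 > 15 → go right. Place as right child of 15.
Insert 14: 14 < 15 → go left; 14 > 6 → go right; 14 > 13 → go right. Place as right child of 13.
Insert 27: 27 > 15 → go right; 27 > 24 → go right. Place as right child of 24.
Insert 5: 5 < 15 → go left; 5 < 6 → go left. Place as left child of 6.
Insert 7: 7 < 15 → go left; 7 > 6 → go right; 7 < 13 → go left. Place as left child of 13.
Insert 25: 25 > 15 → go right; 25 > 24 → go right; 25 < 27 → go left. Place as left child of 27.
Insert 32: 32 > 15 → go right; 32 > 24 → go right; 32 > 27 → go right. Place as right child of 27.
Insert 31: 31 > 15 → go right; 31 > 24 → go right; 31 > 27 → go right; 31 < 32 → go left. Place as left child of 32.
Insert 1: 1 < 15 → go left; 1 < 6 → go left; 1 < 5 → go left. Place as left child of 5.
Insert 16: 16 > 15 → go right; 16 < 24 → go left. Place as left child of 24.
Insert 21: 21 > 15 → go right; 21 < 24 → go left; 21 > 16 → go right. Place as right child of 16.
Insert 9: 9 < 15 → go left; 9 > 6 → go right; 9 < 13 → go left; 9 > 7 → go right. Place as right child of 7.
Insert 34: 34 > 15 → go right; 34 > 24 → go right; 34 > 27 → go right; 34 > 32 → go right. Place as right child of 32.
Insert 20: 20 > 15 → go right; 20 < 24 → go left; 20 > 16 → go right; 20 < 21 → go left. Place as left child of 21.
Insert 10: 10 < 15 → go left; 10 > 6 → go right; 10 < 13 → go left; 10 > 7 → go right; 10 > 9 → go right. Place as right child of 9.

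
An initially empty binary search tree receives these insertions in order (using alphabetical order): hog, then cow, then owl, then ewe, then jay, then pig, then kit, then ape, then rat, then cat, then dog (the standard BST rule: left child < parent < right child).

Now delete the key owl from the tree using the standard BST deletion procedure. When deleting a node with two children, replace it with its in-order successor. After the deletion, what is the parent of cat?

ape

hog: root
cow: left child of hog (depth 1)
owl: right child of hog (depth 1)
ewe: right child of cow (depth 2)
jay: left child of owl (depth 2)
pig: right child of owl (depth 2)
kit: right child of jay (depth 3)
ape: left child of cow (depth 2)
rat: right child of pig (depth 3)
cat: right child of ape (depth 3)
dog: left child of ewe (depth 3)

Delete owl (two children — replace with in-order successor).
After deletion, cat's parent is ape.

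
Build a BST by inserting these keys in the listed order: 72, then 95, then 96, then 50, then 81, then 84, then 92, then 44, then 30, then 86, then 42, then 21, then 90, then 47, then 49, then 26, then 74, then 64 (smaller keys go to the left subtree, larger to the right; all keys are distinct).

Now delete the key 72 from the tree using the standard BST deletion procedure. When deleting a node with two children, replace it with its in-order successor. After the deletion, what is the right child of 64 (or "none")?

none

Resulting structure (node: left, right):
  72: L=50, R=95
  95: L=81, R=96
  96: L=–, R=–
  50: L=44, R=64
  81: L=74, R=84
  84: L=–, R=92
  92: L=86, R=–
  44: L=30, R=47
  30: L=21, R=42
  86: L=–, R=90
  42: L=–, R=–
  21: L=–, R=26
  90: L=–, R=–
  47: L=–, R=49
  49: L=–, R=–
  26: L=–, R=–
  74: L=–, R=–
  64: L=–, R=–

Delete 72 (two children — replace with in-order successor).
After deletion, 64's right child: none.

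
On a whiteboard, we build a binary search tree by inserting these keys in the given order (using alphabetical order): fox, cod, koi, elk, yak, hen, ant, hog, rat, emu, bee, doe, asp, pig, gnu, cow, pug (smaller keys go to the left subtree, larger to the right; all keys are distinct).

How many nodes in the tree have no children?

fox: root
cod: left child of fox (depth 1)
koi: right child of fox (depth 1)
elk: right child of cod (depth 2)
yak: right child of koi (depth 2)
hen: left child of koi (depth 2)
ant: left child of cod (depth 2)
hog: right child of hen (depth 3)
rat: left child of yak (depth 3)
emu: right child of elk (depth 3)
bee: right child of ant (depth 3)
doe: left child of elk (depth 3)
asp: left child of bee (depth 4)
pig: left child of rat (depth 4)
gnu: left child of hen (depth 3)
cow: left child of doe (depth 4)
pug: right child of pig (depth 5)

Leaves: asp, cow, emu, gnu, hog, pug — 6 in total.

6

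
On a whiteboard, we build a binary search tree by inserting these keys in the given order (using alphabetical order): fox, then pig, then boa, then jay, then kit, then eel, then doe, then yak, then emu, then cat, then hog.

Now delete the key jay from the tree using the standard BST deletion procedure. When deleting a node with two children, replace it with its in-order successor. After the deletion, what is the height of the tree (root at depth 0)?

4

Resulting structure (node: left, right):
  fox: L=boa, R=pig
  pig: L=jay, R=yak
  boa: L=–, R=eel
  jay: L=hog, R=kit
  kit: L=–, R=–
  eel: L=doe, R=emu
  doe: L=cat, R=–
  yak: L=–, R=–
  emu: L=–, R=–
  cat: L=–, R=–
  hog: L=–, R=–

Delete jay (two children — replace with in-order successor).
After deletion, deepest node is cat at depth 4.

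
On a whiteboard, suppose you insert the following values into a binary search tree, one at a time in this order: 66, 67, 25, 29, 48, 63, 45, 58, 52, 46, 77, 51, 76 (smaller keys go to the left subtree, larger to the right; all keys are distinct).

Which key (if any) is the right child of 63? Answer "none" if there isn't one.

none

Resulting structure (node: left, right):
  66: L=25, R=67
  67: L=–, R=77
  25: L=–, R=29
  29: L=–, R=48
  48: L=45, R=63
  63: L=58, R=–
  45: L=–, R=46
  58: L=52, R=–
  52: L=51, R=–
  46: L=–, R=–
  77: L=76, R=–
  51: L=–, R=–
  76: L=–, R=–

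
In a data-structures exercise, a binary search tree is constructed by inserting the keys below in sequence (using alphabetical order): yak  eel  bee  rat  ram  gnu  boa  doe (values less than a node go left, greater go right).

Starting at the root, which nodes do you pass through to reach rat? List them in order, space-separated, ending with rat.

Insert yak: tree is empty, so yak becomes the root.
Insert eel: eel < yak → go left. Place as left child of yak.
Insert bee: bee < yak → go left; bee < eel → go left. Place as left child of eel.
Insert rat: rat < yak → go left; rat > eel → go right. Place as right child of eel.
Insert ram: ram < yak → go left; ram > eel → go right; ram < rat → go left. Place as left child of rat.
Insert gnu: gnu < yak → go left; gnu > eel → go right; gnu < rat → go left; gnu < ram → go left. Place as left child of ram.
Insert boa: boa < yak → go left; boa < eel → go left; boa > bee → go right. Place as right child of bee.
Insert doe: doe < yak → go left; doe < eel → go left; doe > bee → go right; doe > boa → go right. Place as right child of boa.

yak eel rat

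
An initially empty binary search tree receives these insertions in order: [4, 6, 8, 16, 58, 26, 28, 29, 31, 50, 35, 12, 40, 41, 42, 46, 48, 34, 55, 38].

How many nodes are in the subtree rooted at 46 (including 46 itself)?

2

Resulting structure (node: left, right):
  4: L=–, R=6
  6: L=–, R=8
  8: L=–, R=16
  16: L=12, R=58
  58: L=26, R=–
  26: L=–, R=28
  28: L=–, R=29
  29: L=–, R=31
  31: L=–, R=50
  50: L=35, R=55
  35: L=34, R=40
  12: L=–, R=–
  40: L=38, R=41
  41: L=–, R=42
  42: L=–, R=46
  46: L=–, R=48
  48: L=–, R=–
  34: L=–, R=–
  55: L=–, R=–
  38: L=–, R=–

Subtree rooted at 46 contains: 46, 48 — 2 nodes.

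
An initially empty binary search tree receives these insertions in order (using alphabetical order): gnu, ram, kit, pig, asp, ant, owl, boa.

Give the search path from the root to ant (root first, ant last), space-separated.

gnu asp ant

gnu: root
ram: right child of gnu (depth 1)
kit: left child of ram (depth 2)
pig: right child of kit (depth 3)
asp: left child of gnu (depth 1)
ant: left child of asp (depth 2)
owl: left child of pig (depth 4)
boa: right child of asp (depth 2)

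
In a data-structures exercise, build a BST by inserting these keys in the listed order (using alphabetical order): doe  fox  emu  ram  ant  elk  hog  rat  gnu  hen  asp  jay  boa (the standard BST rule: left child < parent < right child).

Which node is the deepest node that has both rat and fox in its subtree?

doe: root
fox: right child of doe (depth 1)
emu: left child of fox (depth 2)
ram: right child of fox (depth 2)
ant: left child of doe (depth 1)
elk: left child of emu (depth 3)
hog: left child of ram (depth 3)
rat: right child of ram (depth 3)
gnu: left child of hog (depth 4)
hen: right child of gnu (depth 5)
asp: right child of ant (depth 2)
jay: right child of hog (depth 4)
boa: right child of asp (depth 3)

Path to rat: doe → fox → ram → rat
Path to fox: doe → fox
fox lies on both paths and is an ancestor of the other node.

fox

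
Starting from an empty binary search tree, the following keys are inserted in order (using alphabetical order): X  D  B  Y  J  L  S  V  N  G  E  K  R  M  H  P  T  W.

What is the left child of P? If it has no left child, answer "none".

Insert X: tree is empty, so X becomes the root.
Insert D: D < X → go left. Place as left child of X.
Insert B: B < X → go left; B < D → go left. Place as left child of D.
Insert Y: Y > X → go right. Place as right child of X.
Insert J: J < X → go left; J > D → go right. Place as right child of D.
Insert L: L < X → go left; L > D → go right; L > J → go right. Place as right child of J.
Insert S: S < X → go left; S > D → go right; S > J → go right; S > L → go right. Place as right child of L.
Insert V: V < X → go left; V > D → go right; V > J → go right; V > L → go right; V > S → go right. Place as right child of S.
Insert N: N < X → go left; N > D → go right; N > J → go right; N > L → go right; N < S → go left. Place as left child of S.
Insert G: G < X → go left; G > D → go right; G < J → go left. Place as left child of J.
Insert E: E < X → go left; E > D → go right; E < J → go left; E < G → go left. Place as left child of G.
Insert K: K < X → go left; K > D → go right; K > J → go right; K < L → go left. Place as left child of L.
Insert R: R < X → go left; R > D → go right; R > J → go right; R > L → go right; R < S → go left; R > N → go right. Place as right child of N.
Insert M: M < X → go left; M > D → go right; M > J → go right; M > L → go right; M < S → go left; M < N → go left. Place as left child of N.
Insert H: H < X → go left; H > D → go right; H < J → go left; H > G → go right. Place as right child of G.
Insert P: P < X → go left; P > D → go right; P > J → go right; P > L → go right; P < S → go left; P > N → go right; P < R → go left. Place as left child of R.
Insert T: T < X → go left; T > D → go right; T > J → go right; T > L → go right; T > S → go right; T < V → go left. Place as left child of V.
Insert W: W < X → go left; W > D → go right; W > J → go right; W > L → go right; W > S → go right; W > V → go right. Place as right child of V.

none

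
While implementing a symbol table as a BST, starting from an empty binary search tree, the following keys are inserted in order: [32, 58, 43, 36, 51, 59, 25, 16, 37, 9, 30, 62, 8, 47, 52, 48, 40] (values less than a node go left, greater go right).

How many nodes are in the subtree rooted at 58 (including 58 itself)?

Insert 32: tree is empty, so 32 becomes the root.
Insert 58: 58 > 32 → go right. Place as right child of 32.
Insert 43: 43 > 32 → go right; 43 < 58 → go left. Place as left child of 58.
Insert 36: 36 > 32 → go right; 36 < 58 → go left; 36 < 43 → go left. Place as left child of 43.
Insert 51: 51 > 32 → go right; 51 < 58 → go left; 51 > 43 → go right. Place as right child of 43.
Insert 59: 59 > 32 → go right; 59 > 58 → go right. Place as right child of 58.
Insert 25: 25 < 32 → go left. Place as left child of 32.
Insert 16: 16 < 32 → go left; 16 < 25 → go left. Place as left child of 25.
Insert 37: 37 > 32 → go right; 37 < 58 → go left; 37 < 43 → go left; 37 > 36 → go right. Place as right child of 36.
Insert 9: 9 < 32 → go left; 9 < 25 → go left; 9 < 16 → go left. Place as left child of 16.
Insert 30: 30 < 32 → go left; 30 > 25 → go right. Place as right child of 25.
Insert 62: 62 > 32 → go right; 62 > 58 → go right; 62 > 59 → go right. Place as right child of 59.
Insert 8: 8 < 32 → go left; 8 < 25 → go left; 8 < 16 → go left; 8 < 9 → go left. Place as left child of 9.
Insert 47: 47 > 32 → go right; 47 < 58 → go left; 47 > 43 → go right; 47 < 51 → go left. Place as left child of 51.
Insert 52: 52 > 32 → go right; 52 < 58 → go left; 52 > 43 → go right; 52 > 51 → go right. Place as right child of 51.
Insert 48: 48 > 32 → go right; 48 < 58 → go left; 48 > 43 → go right; 48 < 51 → go left; 48 > 47 → go right. Place as right child of 47.
Insert 40: 40 > 32 → go right; 40 < 58 → go left; 40 < 43 → go left; 40 > 36 → go right; 40 > 37 → go right. Place as right child of 37.

Subtree rooted at 58 contains: 58, 43, 36, 37, 40, 51, 47, 48, 52, 59, 62 — 11 nodes.

11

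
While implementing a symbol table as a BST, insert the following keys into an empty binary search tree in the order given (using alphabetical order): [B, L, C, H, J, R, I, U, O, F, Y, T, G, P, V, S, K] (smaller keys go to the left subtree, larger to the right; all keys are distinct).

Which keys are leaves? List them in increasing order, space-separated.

Insert B: tree is empty, so B becomes the root.
Insert L: L > B → go right. Place as right child of B.
Insert C: C > B → go right; C < L → go left. Place as left child of L.
Insert H: H > B → go right; H < L → go left; H > C → go right. Place as right child of C.
Insert J: J > B → go right; J < L → go left; J > C → go right; J > H → go right. Place as right child of H.
Insert R: R > B → go right; R > L → go right. Place as right child of L.
Insert I: I > B → go right; I < L → go left; I > C → go right; I > H → go right; I < J → go left. Place as left child of J.
Insert U: U > B → go right; U > L → go right; U > R → go right. Place as right child of R.
Insert O: O > B → go right; O > L → go right; O < R → go left. Place as left child of R.
Insert F: F > B → go right; F < L → go left; F > C → go right; F < H → go left. Place as left child of H.
Insert Y: Y > B → go right; Y > L → go right; Y > R → go right; Y > U → go right. Place as right child of U.
Insert T: T > B → go right; T > L → go right; T > R → go right; T < U → go left. Place as left child of U.
Insert G: G > B → go right; G < L → go left; G > C → go right; G < H → go left; G > F → go right. Place as right child of F.
Insert P: P > B → go right; P > L → go right; P < R → go left; P > O → go right. Place as right child of O.
Insert V: V > B → go right; V > L → go right; V > R → go right; V > U → go right; V < Y → go left. Place as left child of Y.
Insert S: S > B → go right; S > L → go right; S > R → go right; S < U → go left; S < T → go left. Place as left child of T.
Insert K: K > B → go right; K < L → go left; K > C → go right; K > H → go right; K > J → go right. Place as right child of J.

G I K P S V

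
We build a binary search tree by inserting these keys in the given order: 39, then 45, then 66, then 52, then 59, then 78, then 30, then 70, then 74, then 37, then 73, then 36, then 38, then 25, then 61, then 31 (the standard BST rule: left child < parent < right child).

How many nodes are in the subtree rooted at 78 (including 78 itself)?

39: root
45: right child of 39 (depth 1)
66: right child of 45 (depth 2)
52: left child of 66 (depth 3)
59: right child of 52 (depth 4)
78: right child of 66 (depth 3)
30: left child of 39 (depth 1)
70: left child of 78 (depth 4)
74: right child of 70 (depth 5)
37: right child of 30 (depth 2)
73: left child of 74 (depth 6)
36: left child of 37 (depth 3)
38: right child of 37 (depth 3)
25: left child of 30 (depth 2)
61: right child of 59 (depth 5)
31: left child of 36 (depth 4)

Subtree rooted at 78 contains: 78, 70, 74, 73 — 4 nodes.

4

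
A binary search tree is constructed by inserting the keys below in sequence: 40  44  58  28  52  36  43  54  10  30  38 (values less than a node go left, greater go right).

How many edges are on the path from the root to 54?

Resulting structure (node: left, right):
  40: L=28, R=44
  44: L=43, R=58
  58: L=52, R=–
  28: L=10, R=36
  52: L=–, R=54
  36: L=30, R=38
  43: L=–, R=–
  54: L=–, R=–
  10: L=–, R=–
  30: L=–, R=–
  38: L=–, R=–

Path to 54: 40 → 44 → 58 → 52 → 54, which is 4 edges.

4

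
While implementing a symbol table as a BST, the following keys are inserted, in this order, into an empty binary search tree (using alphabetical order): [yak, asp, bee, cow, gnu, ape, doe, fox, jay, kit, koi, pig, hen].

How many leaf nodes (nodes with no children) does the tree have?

4

Insert yak: tree is empty, so yak becomes the root.
Insert asp: asp < yak → go left. Place as left child of yak.
Insert bee: bee < yak → go left; bee > asp → go right. Place as right child of asp.
Insert cow: cow < yak → go left; cow > asp → go right; cow > bee → go right. Place as right child of bee.
Insert gnu: gnu < yak → go left; gnu > asp → go right; gnu > bee → go right; gnu > cow → go right. Place as right child of cow.
Insert ape: ape < yak → go left; ape < asp → go left. Place as left child of asp.
Insert doe: doe < yak → go left; doe > asp → go right; doe > bee → go right; doe > cow → go right; doe < gnu → go left. Place as left child of gnu.
Insert fox: fox < yak → go left; fox > asp → go right; fox > bee → go right; fox > cow → go right; fox < gnu → go left; fox > doe → go right. Place as right child of doe.
Insert jay: jay < yak → go left; jay > asp → go right; jay > bee → go right; jay > cow → go right; jay > gnu → go right. Place as right child of gnu.
Insert kit: kit < yak → go left; kit > asp → go right; kit > bee → go right; kit > cow → go right; kit > gnu → go right; kit > jay → go right. Place as right child of jay.
Insert koi: koi < yak → go left; koi > asp → go right; koi > bee → go right; koi > cow → go right; koi > gnu → go right; koi > jay → go right; koi > kit → go right. Place as right child of kit.
Insert pig: pig < yak → go left; pig > asp → go right; pig > bee → go right; pig > cow → go right; pig > gnu → go right; pig > jay → go right; pig > kit → go right; pig > koi → go right. Place as right child of koi.
Insert hen: hen < yak → go left; hen > asp → go right; hen > bee → go right; hen > cow → go right; hen > gnu → go right; hen < jay → go left. Place as left child of jay.

Leaves: ape, fox, hen, pig — 4 in total.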